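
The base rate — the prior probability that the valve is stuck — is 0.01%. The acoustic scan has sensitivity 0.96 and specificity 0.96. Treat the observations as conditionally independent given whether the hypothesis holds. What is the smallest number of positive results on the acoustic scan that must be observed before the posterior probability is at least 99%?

5

Prior odds: 0.0001 ÷ 0.9999 = 1/9999.
False-positive rate = 1 − 0.96 = 0.04; likelihood ratio of a positive = 0.96/0.04 = 24.
Target odds: 0.99 ÷ 0.01 = 99.
Need (1/9999) × 24ⁿ ≥ 99, i.e. 24ⁿ ≥ 989901.
24⁴ = 331776 falls short of 989901 but 24⁵ = 7962624 reaches it, so n = 5.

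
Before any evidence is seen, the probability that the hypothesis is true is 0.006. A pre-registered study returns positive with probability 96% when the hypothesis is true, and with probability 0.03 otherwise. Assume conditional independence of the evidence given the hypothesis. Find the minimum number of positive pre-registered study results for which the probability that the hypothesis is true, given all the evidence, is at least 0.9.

3

Prior odds = 0.006/0.994 = 3/497.
Likelihood ratio of a positive result = 0.96/0.03 = 32.
Target odds: 0.9 ÷ 0.1 = 9.
Need (3/497) × 32ⁿ ≥ 9, i.e. 32ⁿ ≥ 1491.
32² = 1024 falls short of 1491 but 32³ = 32768 reaches it, so n = 3.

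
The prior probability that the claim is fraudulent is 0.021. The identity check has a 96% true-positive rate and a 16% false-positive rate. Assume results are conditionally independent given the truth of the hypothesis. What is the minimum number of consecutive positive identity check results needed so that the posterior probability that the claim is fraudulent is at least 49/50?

Prior odds: 0.021 ÷ 0.979 = 21/979.
Likelihood ratio of a positive result = 0.96/0.16 = 6.
Target odds: 0.98 ÷ 0.02 = 49.
Require 6ⁿ ≥ 49 ÷ (21/979) = 6853/3.
6⁴ = 1296 falls short of 6853/3 but 6⁵ = 7776 reaches it, so n = 5.

5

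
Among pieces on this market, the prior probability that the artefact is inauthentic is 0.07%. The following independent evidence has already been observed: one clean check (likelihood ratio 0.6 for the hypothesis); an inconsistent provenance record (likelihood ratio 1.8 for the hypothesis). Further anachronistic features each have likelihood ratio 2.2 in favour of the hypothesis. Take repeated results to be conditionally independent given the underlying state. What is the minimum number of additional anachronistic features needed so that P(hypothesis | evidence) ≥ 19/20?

Prior odds = 0.0007/0.9993 = 7/9993.
Combined Bayes factor of the evidence already in hand = 0.6 × 1.8 = 1.08.
Odds after that evidence = (7/9993) × 1.08 = 63/83275.
Target odds = 0.95/0.05 = 19.
Need 2.2ⁿ ≥ 19 ÷ (63/83275) = 1582225/63.
2.2¹² ≈12855 falls short of 1582225/63 but 2.2¹³ ≈28281 reaches it, so n = 13.

13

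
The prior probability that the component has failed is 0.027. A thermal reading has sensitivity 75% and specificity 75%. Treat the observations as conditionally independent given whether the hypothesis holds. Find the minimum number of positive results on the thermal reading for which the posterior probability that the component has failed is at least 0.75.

Prior odds: 0.027 ÷ 0.973 = 27/973.
False-positive rate = 1 − 0.75 = 0.25; likelihood ratio of a positive = 0.75/0.25 = 3.
Target odds: 0.75 ÷ 0.25 = 3.
Require 3ⁿ ≥ 3 ÷ (27/973) = 973/9.
3⁴ = 81 falls short of 973/9 but 3⁵ = 243 reaches it, so n = 5.

5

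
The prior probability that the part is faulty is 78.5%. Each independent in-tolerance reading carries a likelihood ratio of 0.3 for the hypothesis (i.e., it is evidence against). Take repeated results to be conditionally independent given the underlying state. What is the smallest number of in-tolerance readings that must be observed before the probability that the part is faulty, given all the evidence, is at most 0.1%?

7

Prior odds: 0.785 ÷ 0.215 = 157/43.
Likelihood ratio per in-tolerance reading = 0.3.
Target posterior odds = 0.001/0.999 = 1/999.
Need (157/43) × 0.3ⁿ ≤ 1/999, i.e. 0.3ⁿ ≤ 43/156843.
0.3⁶ = 729/1000000 is still above 43/156843 but 0.3⁷ = 2187/10000000 is at or below it, so n = 7.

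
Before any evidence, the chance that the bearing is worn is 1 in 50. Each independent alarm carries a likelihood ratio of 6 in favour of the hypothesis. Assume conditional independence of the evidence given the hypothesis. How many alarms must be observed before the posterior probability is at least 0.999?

Prior odds = 0.02/0.98 = 1/49.
Likelihood ratio per alarm = 6.
Target odds: 0.999 ÷ 0.001 = 999.
Require 6ⁿ ≥ 999 ÷ (1/49) = 48951.
6⁶ = 46656 falls short of 48951 but 6⁷ = 279936 reaches it, so n = 7.

7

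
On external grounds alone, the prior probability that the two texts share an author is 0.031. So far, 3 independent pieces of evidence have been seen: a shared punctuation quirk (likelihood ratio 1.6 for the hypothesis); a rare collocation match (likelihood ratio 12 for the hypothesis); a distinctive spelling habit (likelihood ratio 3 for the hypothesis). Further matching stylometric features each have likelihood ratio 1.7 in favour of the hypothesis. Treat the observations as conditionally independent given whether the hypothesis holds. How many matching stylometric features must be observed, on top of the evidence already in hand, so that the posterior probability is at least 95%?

5

Prior odds = 0.031/0.969 = 31/969.
Combined Bayes factor of the evidence already in hand = 1.6 × 12 × 3 = 57.6.
Odds after that evidence = (31/969) × 57.6 = 2976/1615.
Target odds = 0.95/0.05 = 19.
Need 1.7ⁿ ≥ 19 ÷ (2976/1615) = 30685/2976.
1.7⁴ = 8.3521 falls short of 30685/2976 but 1.7⁵ = 1419857/100000 reaches it, so n = 5.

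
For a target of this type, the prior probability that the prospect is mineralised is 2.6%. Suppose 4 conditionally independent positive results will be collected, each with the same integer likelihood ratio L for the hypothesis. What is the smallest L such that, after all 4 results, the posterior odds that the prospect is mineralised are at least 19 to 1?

6

Prior odds = 0.026/0.974 = 13/487.
Target odds = 19.
Need L⁴ ≥ 19 ÷ (13/487) = 9253/13.
5⁴ = 625 < 9253/13 ≤ 1296 = 6⁴, so L = 6.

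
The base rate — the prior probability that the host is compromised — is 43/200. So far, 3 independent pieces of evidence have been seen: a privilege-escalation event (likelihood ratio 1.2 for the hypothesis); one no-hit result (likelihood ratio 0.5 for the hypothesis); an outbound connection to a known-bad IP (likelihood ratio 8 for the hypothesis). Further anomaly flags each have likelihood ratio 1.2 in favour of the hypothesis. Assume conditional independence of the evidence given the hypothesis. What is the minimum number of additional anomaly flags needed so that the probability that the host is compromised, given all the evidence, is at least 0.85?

9

Prior odds = 0.215/0.785 = 43/157.
Combined Bayes factor of the evidence already in hand = 1.2 × 0.5 × 8 = 4.8.
Odds after that evidence = (43/157) × 4.8 = 1032/785.
Target odds = 0.85/0.15 = 17/3.
Need 1.2ⁿ ≥ 17/3 ÷ (1032/785) = 13345/3096.
1.2⁸ = 1679616/390625 falls short of 13345/3096 but 1.2⁹ = 10077696/1953125 reaches it, so n = 9.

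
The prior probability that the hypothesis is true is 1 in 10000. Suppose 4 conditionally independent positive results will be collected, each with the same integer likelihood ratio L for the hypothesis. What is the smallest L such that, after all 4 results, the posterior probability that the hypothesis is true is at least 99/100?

Prior odds = 0.0001/0.9999 = 1/9999.
Target odds = 0.99/0.01 = 99.
Need L⁴ ≥ 99 ÷ (1/9999) = 989901.
31⁴ = 923521 < 989901 ≤ 1048576 = 32⁴, so L = 32.

32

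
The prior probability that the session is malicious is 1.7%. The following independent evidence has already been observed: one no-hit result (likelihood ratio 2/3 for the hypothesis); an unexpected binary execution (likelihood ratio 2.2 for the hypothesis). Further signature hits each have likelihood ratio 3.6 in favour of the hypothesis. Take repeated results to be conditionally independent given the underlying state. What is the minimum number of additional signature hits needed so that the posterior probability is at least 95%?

6

Prior odds = 0.017/0.983 = 17/983.
Combined Bayes factor of the evidence already in hand = (2/3) × 2.2 = 22/15.
Odds after that evidence = (17/983) × 22/15 = 374/14745.
Target odds = 0.95/0.05 = 19.
Need 3.6ⁿ ≥ 19 ÷ (374/14745) = 280155/374.
3.6⁵ = 604.66176 falls short of 280155/374 but 3.6⁶ = 34012224/15625 reaches it, so n = 6.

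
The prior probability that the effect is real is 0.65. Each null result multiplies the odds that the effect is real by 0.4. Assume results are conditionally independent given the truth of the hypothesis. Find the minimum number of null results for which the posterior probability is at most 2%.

Prior odds: 0.65 ÷ 0.35 = 13/7.
Likelihood ratio per null result = 0.4.
Target odds: 0.02 ÷ 0.98 = 1/49.
Need (13/7) × 0.4ⁿ ≤ 1/49, i.e. 0.4ⁿ ≤ 1/91.
0.4⁴ = 0.0256 is still above 1/91 but 0.4⁵ = 0.01024 is at or below it, so n = 5.

5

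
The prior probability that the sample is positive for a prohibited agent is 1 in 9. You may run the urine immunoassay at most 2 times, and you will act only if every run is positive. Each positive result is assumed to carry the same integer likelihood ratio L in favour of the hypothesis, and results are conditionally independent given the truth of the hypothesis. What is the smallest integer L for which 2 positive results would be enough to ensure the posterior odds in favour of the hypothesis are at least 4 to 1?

6

Prior odds = (1/9)/(8/9) = 0.125.
Target odds = 4.
Need L² ≥ 4 ÷ 0.125 = 32.
5² = 25 < 32 ≤ 36 = 6², so L = 6.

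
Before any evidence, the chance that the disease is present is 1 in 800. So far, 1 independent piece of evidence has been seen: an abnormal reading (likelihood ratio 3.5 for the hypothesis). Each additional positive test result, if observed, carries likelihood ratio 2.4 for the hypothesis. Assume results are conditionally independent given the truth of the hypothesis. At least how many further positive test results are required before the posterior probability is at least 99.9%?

Prior odds = 0.00125/0.99875 = 1/799.
Bayes factor of the evidence already in hand = 3.5.
Odds after that evidence = (1/799) × 3.5 = 7/1598.
Target odds = 0.999/0.001 = 999.
Need 2.4ⁿ ≥ 999 ÷ (7/1598) = 1596402/7.
2.4¹⁴ ≈210357 falls short of 1596402/7 but 2.4¹⁵ ≈504857 reaches it, so n = 15.

15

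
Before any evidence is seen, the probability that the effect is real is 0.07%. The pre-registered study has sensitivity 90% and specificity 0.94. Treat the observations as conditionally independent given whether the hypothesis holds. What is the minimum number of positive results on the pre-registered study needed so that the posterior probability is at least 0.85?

4

Prior odds = 0.0007/0.9993 = 7/9993.
False-positive rate = 1 − 0.94 = 0.06; likelihood ratio of a positive = 0.9/0.06 = 15.
Target odds: 0.85 ÷ 0.15 = 17/3.
Require 15ⁿ ≥ 17/3 ÷ (7/9993) = 56627/7.
15³ = 3375 falls short of 56627/7 but 15⁴ = 50625 reaches it, so n = 4.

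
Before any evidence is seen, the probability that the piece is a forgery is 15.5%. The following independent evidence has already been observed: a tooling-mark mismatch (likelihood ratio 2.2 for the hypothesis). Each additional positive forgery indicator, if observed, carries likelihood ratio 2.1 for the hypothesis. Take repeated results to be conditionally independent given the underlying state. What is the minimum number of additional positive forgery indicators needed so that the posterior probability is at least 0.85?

4

Prior odds = 0.155/0.845 = 31/169.
Bayes factor of the evidence already in hand = 2.2.
Odds after that evidence = (31/169) × 2.2 = 341/845.
Target odds = 0.85/0.15 = 17/3.
Need 2.1ⁿ ≥ 17/3 ÷ (341/845) = 14365/1023.
2.1³ = 9.261 falls short of 14365/1023 but 2.1⁴ = 19.4481 reaches it, so n = 4.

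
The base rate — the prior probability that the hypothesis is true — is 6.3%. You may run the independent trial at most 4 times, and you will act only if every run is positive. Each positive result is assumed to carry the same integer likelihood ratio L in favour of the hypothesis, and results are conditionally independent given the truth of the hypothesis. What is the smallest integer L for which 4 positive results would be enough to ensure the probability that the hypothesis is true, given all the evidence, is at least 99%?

7

Prior odds = 0.063/0.937 = 63/937.
Target odds = 0.99/0.01 = 99.
Need L⁴ ≥ 99 ÷ (63/937) = 10307/7.
6⁴ = 1296 < 10307/7 ≤ 2401 = 7⁴, so L = 7.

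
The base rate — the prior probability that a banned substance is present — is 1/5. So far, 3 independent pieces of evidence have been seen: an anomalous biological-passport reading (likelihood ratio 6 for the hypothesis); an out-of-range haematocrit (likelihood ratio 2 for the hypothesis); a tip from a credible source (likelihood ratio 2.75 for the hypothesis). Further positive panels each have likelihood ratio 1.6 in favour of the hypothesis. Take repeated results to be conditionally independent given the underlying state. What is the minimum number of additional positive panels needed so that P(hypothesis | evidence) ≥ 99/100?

Prior odds = 0.2/0.8 = 0.25.
Combined Bayes factor of the evidence already in hand = 6 × 2 × 2.75 = 33.
Odds after that evidence = 0.25 × 33 = 8.25.
Target odds = 0.99/0.01 = 99.
Need 1.6ⁿ ≥ 99 ÷ 8.25 = 12.
1.6⁵ = 10.48576 falls short of 12 but 1.6⁶ = 262144/15625 reaches it, so n = 6.

6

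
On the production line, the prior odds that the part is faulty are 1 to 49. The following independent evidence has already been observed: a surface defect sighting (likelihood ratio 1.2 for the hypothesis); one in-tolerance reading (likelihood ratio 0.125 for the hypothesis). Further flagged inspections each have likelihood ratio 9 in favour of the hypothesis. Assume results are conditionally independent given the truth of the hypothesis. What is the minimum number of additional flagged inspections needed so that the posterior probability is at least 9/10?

4

Prior odds = 1/49.
Combined Bayes factor of the evidence already in hand = 1.2 × 0.125 = 0.15.
Odds after that evidence = (1/49) × 0.15 = 3/980.
Target odds = 0.9/0.1 = 9.
Need 9ⁿ ≥ 9 ÷ (3/980) = 2940.
9³ = 729 falls short of 2940 but 9⁴ = 6561 reaches it, so n = 4.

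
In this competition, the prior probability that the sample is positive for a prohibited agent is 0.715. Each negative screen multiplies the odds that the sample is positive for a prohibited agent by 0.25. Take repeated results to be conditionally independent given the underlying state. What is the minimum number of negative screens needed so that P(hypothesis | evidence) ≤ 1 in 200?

Prior odds = 0.715/0.285 = 143/57.
Likelihood ratio per negative screen = 0.25.
Target posterior odds = 0.005/0.995 = 1/199.
Need (143/57) × 0.25ⁿ ≤ 1/199, i.e. 0.25ⁿ ≤ 57/28457.
0.25⁴ = 0.00390625 is still above 57/28457 but 0.25⁵ = 1/1024 is at or below it, so n = 5.

5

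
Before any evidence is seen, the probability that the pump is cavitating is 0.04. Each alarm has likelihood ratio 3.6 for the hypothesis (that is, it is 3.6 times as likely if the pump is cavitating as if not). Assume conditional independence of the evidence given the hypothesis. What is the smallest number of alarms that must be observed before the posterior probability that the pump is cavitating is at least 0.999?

Prior odds: 0.04 ÷ 0.96 = 1/24.
Likelihood ratio per alarm = 3.6.
Target posterior odds = 0.999/0.001 = 999.
Require 3.6ⁿ ≥ 999 ÷ (1/24) = 23976.
3.6⁷ = 612220032/78125 falls short of 23976 but 3.6⁸ ≈28211.1 reaches it, so n = 8.

8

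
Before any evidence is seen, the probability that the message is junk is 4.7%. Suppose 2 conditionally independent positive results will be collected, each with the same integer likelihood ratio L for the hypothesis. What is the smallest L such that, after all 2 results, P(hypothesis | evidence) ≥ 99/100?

45

Prior odds = 0.047/0.953 = 47/953.
Target odds = 0.99/0.01 = 99.
Need L² ≥ 99 ÷ (47/953) = 94347/47.
44² = 1936 < 94347/47 ≤ 2025 = 45², so L = 45.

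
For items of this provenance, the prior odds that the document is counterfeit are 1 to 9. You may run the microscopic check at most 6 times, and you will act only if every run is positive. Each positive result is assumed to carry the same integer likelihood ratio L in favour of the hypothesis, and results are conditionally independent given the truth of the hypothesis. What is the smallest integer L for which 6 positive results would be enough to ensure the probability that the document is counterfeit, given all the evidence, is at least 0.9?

Prior odds = 1/9.
Target odds = 0.9/0.1 = 9.
Need L⁶ ≥ 9 ÷ (1/9) = 81.
2⁶ = 64 < 81 ≤ 729 = 3⁶, so L = 3.

3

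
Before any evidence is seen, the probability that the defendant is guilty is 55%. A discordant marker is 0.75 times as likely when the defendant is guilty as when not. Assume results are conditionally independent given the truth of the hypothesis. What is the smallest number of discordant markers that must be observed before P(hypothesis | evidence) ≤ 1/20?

Prior odds = 0.55/0.45 = 11/9.
Likelihood ratio per discordant marker = 0.75.
Target posterior odds = 0.05/0.95 = 1/19.
Require 0.75ⁿ ≤ 1/19 ÷ (11/9) = 9/209.
0.75¹⁰ = 59049/1048576 is still above 9/209 but 0.75¹¹ = 177147/4194304 is at or below it, so n = 11.

11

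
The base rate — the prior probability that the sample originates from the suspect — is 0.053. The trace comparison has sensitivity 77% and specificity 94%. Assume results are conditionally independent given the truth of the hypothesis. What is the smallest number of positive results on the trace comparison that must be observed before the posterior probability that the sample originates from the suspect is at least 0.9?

Prior odds: 0.053 ÷ 0.947 = 53/947.
False-positive rate = 1 − 0.94 = 0.06; likelihood ratio of a positive = 0.77/0.06 = 77/6.
Target odds: 0.9 ÷ 0.1 = 9.
Require (77/6)ⁿ ≥ 9 ÷ (53/947) = 8523/53.
(77/6)¹ = 77/6 falls short of 8523/53 but (77/6)² = 5929/36 reaches it, so n = 2.

2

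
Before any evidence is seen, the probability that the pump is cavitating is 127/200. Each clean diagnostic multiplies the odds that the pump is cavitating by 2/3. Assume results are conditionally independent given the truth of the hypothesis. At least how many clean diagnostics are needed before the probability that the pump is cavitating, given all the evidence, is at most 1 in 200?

Prior odds = 0.635/0.365 = 127/73.
Likelihood ratio per clean diagnostic = 2/3.
Target odds: 0.005 ÷ 0.995 = 1/199.
Require (2/3)ⁿ ≤ 1/199 ÷ (127/73) = 73/25273.
(2/3)¹⁴ = 16384/4782969 is still above 73/25273 but (2/3)¹⁵ = 32768/14348907 is at or below it, so n = 15.

15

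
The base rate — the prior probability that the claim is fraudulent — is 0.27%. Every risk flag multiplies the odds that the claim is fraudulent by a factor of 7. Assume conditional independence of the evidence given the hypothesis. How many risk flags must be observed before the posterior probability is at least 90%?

Prior odds: 0.0027 ÷ 0.9973 = 27/9973.
Likelihood ratio per risk flag = 7.
Target odds: 0.9 ÷ 0.1 = 9.
Need (27/9973) × 7ⁿ ≥ 9, i.e. 7ⁿ ≥ 9973/3.
7⁴ = 2401 falls short of 9973/3 but 7⁵ = 16807 reaches it, so n = 5.

5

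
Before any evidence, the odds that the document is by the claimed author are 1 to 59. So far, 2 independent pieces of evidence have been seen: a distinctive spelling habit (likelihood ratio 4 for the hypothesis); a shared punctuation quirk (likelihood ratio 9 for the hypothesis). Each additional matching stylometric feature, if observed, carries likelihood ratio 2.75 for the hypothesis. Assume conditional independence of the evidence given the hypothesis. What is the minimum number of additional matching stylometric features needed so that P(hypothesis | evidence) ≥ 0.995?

6

Prior odds = 1/59.
Combined Bayes factor of the evidence already in hand = 4 × 9 = 36.
Odds after that evidence = (1/59) × 36 = 36/59.
Target odds = 0.995/0.005 = 199.
Need 2.75ⁿ ≥ 199 ÷ (36/59) = 11741/36.
2.75⁵ = 161051/1024 falls short of 11741/36 but 2.75⁶ = 1771561/4096 reaches it, so n = 6.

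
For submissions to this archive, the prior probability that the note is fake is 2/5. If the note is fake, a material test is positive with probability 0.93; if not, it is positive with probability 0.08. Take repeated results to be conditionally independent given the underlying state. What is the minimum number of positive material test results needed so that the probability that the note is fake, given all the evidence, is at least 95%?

Prior odds: 0.4 ÷ 0.6 = 2/3.
Likelihood ratio of a positive = 0.93/0.08 = 11.625.
Target odds: 0.95 ÷ 0.05 = 19.
Require 11.625ⁿ ≥ 19 ÷ (2/3) = 28.5.
11.625¹ = 11.625 falls short of 28.5 but 11.625² = 135.140625 reaches it, so n = 2.

2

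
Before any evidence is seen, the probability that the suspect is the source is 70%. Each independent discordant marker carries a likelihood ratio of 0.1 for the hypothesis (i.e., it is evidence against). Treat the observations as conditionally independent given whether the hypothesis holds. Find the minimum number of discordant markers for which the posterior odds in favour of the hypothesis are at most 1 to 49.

3

Prior odds: 0.7 ÷ 0.3 = 7/3.
Likelihood ratio per discordant marker = 0.1.
Target odds = 1/49.
Require 0.1ⁿ ≤ 1/49 ÷ (7/3) = 3/343.
0.1² = 0.01 is still above 3/343 but 0.1³ = 0.001 is at or below it, so n = 3.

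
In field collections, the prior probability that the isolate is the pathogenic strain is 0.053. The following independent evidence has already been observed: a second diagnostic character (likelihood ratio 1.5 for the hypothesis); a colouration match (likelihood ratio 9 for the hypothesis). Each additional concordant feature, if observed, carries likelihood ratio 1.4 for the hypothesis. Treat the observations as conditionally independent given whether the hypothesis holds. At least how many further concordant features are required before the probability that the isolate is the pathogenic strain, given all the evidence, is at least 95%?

Prior odds = 0.053/0.947 = 53/947.
Combined Bayes factor of the evidence already in hand = 1.5 × 9 = 13.5.
Odds after that evidence = (53/947) × 13.5 = 1431/1894.
Target odds = 0.95/0.05 = 19.
Need 1.4ⁿ ≥ 19 ÷ (1431/1894) = 35986/1431.
1.4⁹ = 40353607/1953125 falls short of 35986/1431 but 1.4¹⁰ = 282475249/9765625 reaches it, so n = 10.

10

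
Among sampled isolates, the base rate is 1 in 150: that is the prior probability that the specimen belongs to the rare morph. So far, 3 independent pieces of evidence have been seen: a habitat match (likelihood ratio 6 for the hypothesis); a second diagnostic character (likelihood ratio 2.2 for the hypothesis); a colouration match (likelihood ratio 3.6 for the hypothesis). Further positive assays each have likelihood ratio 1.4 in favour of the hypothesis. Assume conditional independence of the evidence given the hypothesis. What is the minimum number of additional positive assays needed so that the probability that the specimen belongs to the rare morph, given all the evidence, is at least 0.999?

24

Prior odds = (1/150)/(149/150) = 1/149.
Combined Bayes factor of the evidence already in hand = 6 × 2.2 × 3.6 = 47.52.
Odds after that evidence = (1/149) × 47.52 = 1188/3725.
Target odds = 0.999/0.001 = 999.
Need 1.4ⁿ ≥ 999 ÷ (1188/3725) = 137825/44.
1.4²³ ≈2295.86 falls short of 137825/44 but 1.4²⁴ ≈3214.2 reaches it, so n = 24.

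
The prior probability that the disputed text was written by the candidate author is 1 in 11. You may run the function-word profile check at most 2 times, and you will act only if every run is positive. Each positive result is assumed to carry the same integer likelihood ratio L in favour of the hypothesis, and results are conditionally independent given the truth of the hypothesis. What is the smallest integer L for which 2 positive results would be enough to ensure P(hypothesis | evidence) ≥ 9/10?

Prior odds = (1/11)/(10/11) = 0.1.
Target odds = 0.9/0.1 = 9.
Need L² ≥ 9 ÷ 0.1 = 90.
9² = 81 < 90 ≤ 100 = 10², so L = 10.

10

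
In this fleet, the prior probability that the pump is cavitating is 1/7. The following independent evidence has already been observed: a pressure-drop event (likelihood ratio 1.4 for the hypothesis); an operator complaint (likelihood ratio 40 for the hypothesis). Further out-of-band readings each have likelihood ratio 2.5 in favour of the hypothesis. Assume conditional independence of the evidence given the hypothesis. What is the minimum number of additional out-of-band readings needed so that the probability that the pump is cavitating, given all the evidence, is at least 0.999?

6

Prior odds = (1/7)/(6/7) = 1/6.
Combined Bayes factor of the evidence already in hand = 1.4 × 40 = 56.
Odds after that evidence = (1/6) × 56 = 28/3.
Target odds = 0.999/0.001 = 999.
Need 2.5ⁿ ≥ 999 ÷ (28/3) = 2997/28.
2.5⁵ = 97.65625 falls short of 2997/28 but 2.5⁶ = 244.140625 reaches it, so n = 6.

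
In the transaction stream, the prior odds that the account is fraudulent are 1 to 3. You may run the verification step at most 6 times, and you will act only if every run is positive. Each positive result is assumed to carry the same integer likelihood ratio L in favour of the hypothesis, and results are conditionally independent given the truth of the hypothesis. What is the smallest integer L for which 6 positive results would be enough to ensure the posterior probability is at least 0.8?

2

Prior odds = 1/3.
Target odds = 0.8/0.2 = 4.
Need L⁶ ≥ 4 ÷ (1/3) = 12.
1⁶ = 1 < 12 ≤ 64 = 2⁶, so L = 2.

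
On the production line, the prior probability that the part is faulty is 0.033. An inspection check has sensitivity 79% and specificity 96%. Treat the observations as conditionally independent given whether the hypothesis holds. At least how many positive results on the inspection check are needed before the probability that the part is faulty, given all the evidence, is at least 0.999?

Prior odds = 0.033/0.967 = 33/967.
False-positive rate = 1 − 0.96 = 0.04; likelihood ratio of a positive = 0.79/0.04 = 19.75.
Target posterior odds = 0.999/0.001 = 999.
Need (33/967) × 19.75ⁿ ≥ 999, i.e. 19.75ⁿ ≥ 322011/11.
19.75³ = 7703.734375 falls short of 322011/11 but 19.75⁴ = 38950081/256 reaches it, so n = 4.

4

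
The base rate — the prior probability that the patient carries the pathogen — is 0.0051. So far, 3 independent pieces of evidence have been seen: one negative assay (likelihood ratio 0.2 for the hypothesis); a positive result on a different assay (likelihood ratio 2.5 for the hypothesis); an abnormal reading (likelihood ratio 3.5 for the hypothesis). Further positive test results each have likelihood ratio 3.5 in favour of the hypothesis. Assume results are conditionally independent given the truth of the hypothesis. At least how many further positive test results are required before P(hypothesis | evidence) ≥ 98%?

Prior odds = 0.0051/0.9949 = 51/9949.
Combined Bayes factor of the evidence already in hand = 0.2 × 2.5 × 3.5 = 1.75.
Odds after that evidence = (51/9949) × 1.75 = 357/39796.
Target odds = 0.98/0.02 = 49.
Need 3.5ⁿ ≥ 49 ÷ (357/39796) = 278572/51.
3.5⁶ = 1838.265625 falls short of 278572/51 but 3.5⁷ = 823543/128 reaches it, so n = 7.

7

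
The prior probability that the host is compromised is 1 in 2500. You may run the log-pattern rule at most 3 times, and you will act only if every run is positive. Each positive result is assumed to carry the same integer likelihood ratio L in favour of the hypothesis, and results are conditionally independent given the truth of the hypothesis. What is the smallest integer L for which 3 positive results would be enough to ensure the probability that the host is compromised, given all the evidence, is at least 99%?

Prior odds = 0.0004/0.9996 = 1/2499.
Target odds = 0.99/0.01 = 99.
Need L³ ≥ 99 ÷ (1/2499) = 247401.
62³ = 238328 < 247401 ≤ 250047 = 63³, so L = 63.

63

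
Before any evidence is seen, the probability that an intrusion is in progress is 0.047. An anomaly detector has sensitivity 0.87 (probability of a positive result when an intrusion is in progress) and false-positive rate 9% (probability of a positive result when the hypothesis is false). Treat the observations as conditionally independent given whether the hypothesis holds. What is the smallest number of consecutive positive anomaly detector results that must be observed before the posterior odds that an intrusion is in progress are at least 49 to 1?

Prior odds = 0.047/0.953 = 47/953.
Likelihood ratio of a positive result = 0.87/0.09 = 29/3.
Target odds = 49.
Need (47/953) × (29/3)ⁿ ≥ 49, i.e. (29/3)ⁿ ≥ 46697/47.
(29/3)³ = 24389/27 falls short of 46697/47 but (29/3)⁴ = 707281/81 reaches it, so n = 4.

4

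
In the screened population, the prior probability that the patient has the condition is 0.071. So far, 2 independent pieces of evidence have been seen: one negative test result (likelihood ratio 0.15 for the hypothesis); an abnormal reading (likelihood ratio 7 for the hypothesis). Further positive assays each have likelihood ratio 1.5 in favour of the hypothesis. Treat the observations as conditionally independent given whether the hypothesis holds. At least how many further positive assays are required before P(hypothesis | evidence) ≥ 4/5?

10

Prior odds = 0.071/0.929 = 71/929.
Combined Bayes factor of the evidence already in hand = 0.15 × 7 = 1.05.
Odds after that evidence = (71/929) × 1.05 = 1491/18580.
Target odds = 0.8/0.2 = 4.
Need 1.5ⁿ ≥ 4 ÷ (1491/18580) = 74320/1491.
1.5⁹ = 19683/512 falls short of 74320/1491 but 1.5¹⁰ = 59049/1024 reaches it, so n = 10.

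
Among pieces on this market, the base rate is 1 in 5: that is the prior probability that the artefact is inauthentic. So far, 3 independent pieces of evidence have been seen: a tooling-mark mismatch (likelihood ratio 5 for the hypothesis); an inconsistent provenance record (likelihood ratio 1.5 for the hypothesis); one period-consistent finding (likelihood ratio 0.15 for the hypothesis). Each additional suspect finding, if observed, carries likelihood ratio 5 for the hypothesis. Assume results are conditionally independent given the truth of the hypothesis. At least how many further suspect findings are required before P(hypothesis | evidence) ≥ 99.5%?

Prior odds = 0.2/0.8 = 0.25.
Combined Bayes factor of the evidence already in hand = 5 × 1.5 × 0.15 = 1.125.
Odds after that evidence = 0.25 × 1.125 = 0.28125.
Target odds = 0.995/0.005 = 199.
Need 5ⁿ ≥ 199 ÷ 0.28125 = 6368/9.
5⁴ = 625 falls short of 6368/9 but 5⁵ = 3125 reaches it, so n = 5.

5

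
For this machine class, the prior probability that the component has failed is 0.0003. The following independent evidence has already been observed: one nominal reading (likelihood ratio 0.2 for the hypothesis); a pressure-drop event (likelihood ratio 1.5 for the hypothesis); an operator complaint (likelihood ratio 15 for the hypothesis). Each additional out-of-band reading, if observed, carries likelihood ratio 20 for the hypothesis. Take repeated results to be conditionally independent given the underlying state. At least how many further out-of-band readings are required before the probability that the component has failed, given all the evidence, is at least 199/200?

Prior odds = 0.0003/0.9997 = 3/9997.
Combined Bayes factor of the evidence already in hand = 0.2 × 1.5 × 15 = 4.5.
Odds after that evidence = (3/9997) × 4.5 = 27/19994.
Target odds = 0.995/0.005 = 199.
Need 20ⁿ ≥ 199 ÷ (27/19994) = 3978806/27.
20³ = 8000 falls short of 3978806/27 but 20⁴ = 160000 reaches it, so n = 4.

4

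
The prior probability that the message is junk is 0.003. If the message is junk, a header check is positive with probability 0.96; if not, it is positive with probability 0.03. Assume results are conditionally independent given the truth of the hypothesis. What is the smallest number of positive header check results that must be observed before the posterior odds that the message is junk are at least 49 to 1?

3

Prior odds: 0.003 ÷ 0.997 = 3/997.
Likelihood ratio of a positive = 0.96/0.03 = 32.
Target odds = 49.
Require 32ⁿ ≥ 49 ÷ (3/997) = 48853/3.
32² = 1024 falls short of 48853/3 but 32³ = 32768 reaches it, so n = 3.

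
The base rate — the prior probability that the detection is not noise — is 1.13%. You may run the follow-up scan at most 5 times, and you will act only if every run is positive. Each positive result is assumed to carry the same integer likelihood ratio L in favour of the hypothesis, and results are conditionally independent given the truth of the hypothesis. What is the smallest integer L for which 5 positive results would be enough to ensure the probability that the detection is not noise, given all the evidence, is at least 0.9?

Prior odds = 0.0113/0.9887 = 113/9887.
Target odds = 0.9/0.1 = 9.
Need L⁵ ≥ 9 ÷ (113/9887) = 88983/113.
3⁵ = 243 < 88983/113 ≤ 1024 = 4⁵, so L = 4.

4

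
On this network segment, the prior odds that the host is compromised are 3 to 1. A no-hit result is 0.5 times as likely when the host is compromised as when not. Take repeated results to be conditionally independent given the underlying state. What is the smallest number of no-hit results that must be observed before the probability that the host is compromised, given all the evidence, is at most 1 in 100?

Prior odds = 3.
Likelihood ratio per no-hit result = 0.5.
Target odds: 0.01 ÷ 0.99 = 1/99.
Need 3 × 0.5ⁿ ≤ 1/99, i.e. 0.5ⁿ ≤ 1/297.
0.5⁸ = 0.00390625 is still above 1/297 but 0.5⁹ = 0.001953125 is at or below it, so n = 9.

9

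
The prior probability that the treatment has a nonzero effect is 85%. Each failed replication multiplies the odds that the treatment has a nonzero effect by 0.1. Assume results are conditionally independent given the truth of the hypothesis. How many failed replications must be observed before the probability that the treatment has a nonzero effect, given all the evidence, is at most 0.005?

Prior odds: 0.85 ÷ 0.15 = 17/3.
Likelihood ratio per failed replication = 0.1.
Target odds: 0.005 ÷ 0.995 = 1/199.
Need (17/3) × 0.1ⁿ ≤ 1/199, i.e. 0.1ⁿ ≤ 3/3383.
0.1³ = 0.001 is still above 3/3383 but 0.1⁴ = 0.0001 is at or below it, so n = 4.

4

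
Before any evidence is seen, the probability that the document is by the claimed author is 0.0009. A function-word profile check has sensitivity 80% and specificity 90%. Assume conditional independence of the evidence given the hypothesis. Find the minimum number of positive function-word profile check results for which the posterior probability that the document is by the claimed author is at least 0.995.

6

Prior odds: 0.0009 ÷ 0.9991 = 9/9991.
False-positive rate = 1 − 0.9 = 0.1; likelihood ratio of a positive = 0.8/0.1 = 8.
Target odds: 0.995 ÷ 0.005 = 199.
Require 8ⁿ ≥ 199 ÷ (9/9991) = 1988209/9.
8⁵ = 32768 falls short of 1988209/9 but 8⁶ = 262144 reaches it, so n = 6.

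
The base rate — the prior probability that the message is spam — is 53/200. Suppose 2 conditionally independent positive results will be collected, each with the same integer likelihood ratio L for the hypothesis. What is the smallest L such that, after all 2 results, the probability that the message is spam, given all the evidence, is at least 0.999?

Prior odds = 0.265/0.735 = 53/147.
Target odds = 0.999/0.001 = 999.
Need L² ≥ 999 ÷ (53/147) = 146853/53.
52² = 2704 < 146853/53 ≤ 2809 = 53², so L = 53.

53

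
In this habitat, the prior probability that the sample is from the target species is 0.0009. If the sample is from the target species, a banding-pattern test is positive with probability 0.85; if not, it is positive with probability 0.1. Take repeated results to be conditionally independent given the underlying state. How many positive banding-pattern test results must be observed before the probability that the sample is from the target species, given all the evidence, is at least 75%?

Prior odds: 0.0009 ÷ 0.9991 = 9/9991.
Likelihood ratio of a positive = 0.85/0.1 = 8.5.
Target posterior odds = 0.75/0.25 = 3.
Need (9/9991) × 8.5ⁿ ≥ 3, i.e. 8.5ⁿ ≥ 9991/3.
8.5³ = 614.125 falls short of 9991/3 but 8.5⁴ = 5220.0625 reaches it, so n = 4.

4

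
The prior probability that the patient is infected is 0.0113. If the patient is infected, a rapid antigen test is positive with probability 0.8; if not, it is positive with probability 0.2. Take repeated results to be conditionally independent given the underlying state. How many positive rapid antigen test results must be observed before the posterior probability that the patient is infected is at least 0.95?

Prior odds = 0.0113/0.9887 = 113/9887.
Likelihood ratio of a positive = 0.8/0.2 = 4.
Target odds: 0.95 ÷ 0.05 = 19.
Need (113/9887) × 4ⁿ ≥ 19, i.e. 4ⁿ ≥ 187853/113.
4⁵ = 1024 falls short of 187853/113 but 4⁶ = 4096 reaches it, so n = 6.

6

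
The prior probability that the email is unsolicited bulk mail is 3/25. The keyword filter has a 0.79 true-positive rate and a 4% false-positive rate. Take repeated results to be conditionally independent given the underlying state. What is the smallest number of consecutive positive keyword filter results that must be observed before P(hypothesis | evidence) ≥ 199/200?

Prior odds = 0.12/0.88 = 3/22.
Likelihood ratio of a positive result = 0.79/0.04 = 19.75.
Target posterior odds = 0.995/0.005 = 199.
Need (3/22) × 19.75ⁿ ≥ 199, i.e. 19.75ⁿ ≥ 4378/3.
19.75² = 390.0625 falls short of 4378/3 but 19.75³ = 7703.734375 reaches it, so n = 3.

3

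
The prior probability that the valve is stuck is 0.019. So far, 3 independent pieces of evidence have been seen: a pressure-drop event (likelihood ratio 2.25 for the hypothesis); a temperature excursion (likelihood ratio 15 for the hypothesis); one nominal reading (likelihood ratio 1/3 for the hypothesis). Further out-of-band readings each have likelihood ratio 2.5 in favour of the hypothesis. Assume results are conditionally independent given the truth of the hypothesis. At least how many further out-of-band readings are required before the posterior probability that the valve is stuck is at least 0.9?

Prior odds = 0.019/0.981 = 19/981.
Combined Bayes factor of the evidence already in hand = 2.25 × 15 × (1/3) = 11.25.
Odds after that evidence = (19/981) × 11.25 = 95/436.
Target odds = 0.9/0.1 = 9.
Need 2.5ⁿ ≥ 9 ÷ (95/436) = 3924/95.
2.5⁴ = 39.0625 falls short of 3924/95 but 2.5⁵ = 97.65625 reaches it, so n = 5.

5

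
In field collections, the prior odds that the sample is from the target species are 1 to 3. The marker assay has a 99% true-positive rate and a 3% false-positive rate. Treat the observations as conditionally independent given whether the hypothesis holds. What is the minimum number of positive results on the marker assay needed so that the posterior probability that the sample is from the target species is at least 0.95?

Prior odds = 1/3.
Likelihood ratio of a positive result = 0.99/0.03 = 33.
Target odds: 0.95 ÷ 0.05 = 19.
Require 33ⁿ ≥ 19 ÷ (1/3) = 57.
33¹ = 33 falls short of 57 but 33² = 1089 reaches it, so n = 2.

2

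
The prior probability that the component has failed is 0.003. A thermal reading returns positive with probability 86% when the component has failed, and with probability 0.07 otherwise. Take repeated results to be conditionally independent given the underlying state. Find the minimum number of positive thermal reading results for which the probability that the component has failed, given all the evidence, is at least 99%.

Prior odds: 0.003 ÷ 0.997 = 3/997.
Likelihood ratio of a positive result = 0.86/0.07 = 86/7.
Target odds: 0.99 ÷ 0.01 = 99.
Need (3/997) × (86/7)ⁿ ≥ 99, i.e. (86/7)ⁿ ≥ 32901.
(86/7)⁴ = 54700816/2401 falls short of 32901 but (86/7)⁵ ≈279899 reaches it, so n = 5.

5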